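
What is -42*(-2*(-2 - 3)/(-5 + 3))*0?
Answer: 0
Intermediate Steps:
-42*(-2*(-2 - 3)/(-5 + 3))*0 = -42*(-(-10)/(-2))*0 = -42*(-(-10)*(-1)/2)*0 = -42*(-2*5/2)*0 = -(-210)*0 = -42*0 = 0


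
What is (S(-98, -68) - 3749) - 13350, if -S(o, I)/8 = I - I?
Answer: -17099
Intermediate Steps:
S(o, I) = 0 (S(o, I) = -8*(I - I) = -8*0 = 0)
(S(-98, -68) - 3749) - 13350 = (0 - 3749) - 13350 = -3749 - 13350 = -17099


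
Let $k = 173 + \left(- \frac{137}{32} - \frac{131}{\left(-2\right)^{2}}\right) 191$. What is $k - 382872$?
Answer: $- \frac{12472703}{32} \approx -3.8977 \cdot 10^{5}$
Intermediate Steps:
$k = - \frac{220799}{32}$ ($k = 173 + \left(\left(-137\right) \frac{1}{32} - \frac{131}{4}\right) 191 = 173 + \left(- \frac{137}{32} - \frac{131}{4}\right) 191 = 173 - \frac{226335}{32} = - \frac{220799}{32} \approx -6900.0$)
$k - 382872 = - \frac{220799}{32} - 382872 = - \frac{12472703}{32}$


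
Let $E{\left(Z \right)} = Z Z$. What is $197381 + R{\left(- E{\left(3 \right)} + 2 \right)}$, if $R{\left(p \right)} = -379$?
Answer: $197002$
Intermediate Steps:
$E{\left(Z \right)} = Z^{2}$
$197381 + R{\left(- E{\left(3 \right)} + 2 \right)} = 197381 - 379 = 197002$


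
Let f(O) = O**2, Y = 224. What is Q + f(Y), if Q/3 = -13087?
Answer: 10915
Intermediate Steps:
Q = -39261 (Q = 3*(-13087) = -39261)
Q + f(Y) = -39261 + 224**2 = -39261 + 50176 = 10915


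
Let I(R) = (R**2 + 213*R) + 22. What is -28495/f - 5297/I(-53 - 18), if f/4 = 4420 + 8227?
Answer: -2336883/63614410 ≈ -0.036735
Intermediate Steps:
I(R) = 22 + R**2 + 213*R
f = 50588 (f = 4*(4420 + 8227) = 4*12647 = 50588)
-28495/f - 5297/I(-53 - 18) = -28495/50588 - 5297/(22 + (-53 - 18)**2 + 213*(-53 - 18)) = -28495*1/50588 - 5297/(22 + (-71)**2 + 213*(-71)) = -28495/50588 - 5297/(22 + 5041 - 15123) = -28495/50588 - 5297/(-10060) = -28495/50588 - 5297*(-1/10060) = -28495/50588 + 5297/10060 = -2336883/63614410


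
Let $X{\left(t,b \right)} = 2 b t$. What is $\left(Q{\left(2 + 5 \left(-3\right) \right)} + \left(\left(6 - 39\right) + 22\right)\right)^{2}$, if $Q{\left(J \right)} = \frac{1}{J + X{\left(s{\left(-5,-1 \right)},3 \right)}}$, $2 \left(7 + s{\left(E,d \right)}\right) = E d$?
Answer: $\frac{194481}{1600} \approx 121.55$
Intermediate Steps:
$s{\left(E,d \right)} = -7 + \frac{E d}{2}$
$X{\left(t,b \right)} = 2 b t$
$Q{\left(J \right)} = \frac{1}{-27 + J}$ ($Q{\left(J \right)} = \frac{1}{J + 2 \cdot 3 \left(-7 + \frac{1}{2} \left(-5\right) \left(-1\right)\right)} = \frac{1}{J + 2 \cdot 3 \left(-7 + \frac{5}{2}\right)} = \frac{1}{J + 2 \cdot 3 \left(- \frac{9}{2}\right)} = \frac{1}{J - 27} = \frac{1}{-27 + J}$)
$\left(Q{\left(2 + 5 \left(-3\right) \right)} + \left(\left(6 - 39\right) + 22\right)\right)^{2} = \left(\frac{1}{-27 + \left(2 + 5 \left(-3\right)\right)} + \left(\left(6 - 39\right) + 22\right)\right)^{2} = \left(\frac{1}{-27 + \left(2 - 15\right)} + \left(-33 + 22\right)\right)^{2} = \left(\frac{1}{-27 - 13} - 11\right)^{2} = \left(\frac{1}{-40} - 11\right)^{2} = \left(- \frac{1}{40} - 11\right)^{2} = \left(- \frac{441}{40}\right)^{2} = \frac{194481}{1600}$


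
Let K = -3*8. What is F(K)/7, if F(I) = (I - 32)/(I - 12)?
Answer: 2/9 ≈ 0.22222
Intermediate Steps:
K = -24
F(I) = (-32 + I)/(-12 + I)
F(K)/7 = ((-32 - 24)/(-12 - 24))/7 = (-56/(-36))*(⅐) = -1/36*(-56)*(⅐) = (14/9)*(⅐) = 2/9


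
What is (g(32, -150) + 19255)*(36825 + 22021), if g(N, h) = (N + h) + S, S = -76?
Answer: 1121663606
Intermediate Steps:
g(N, h) = -76 + N + h (g(N, h) = (N + h) - 76 = -76 + N + h)
(g(32, -150) + 19255)*(36825 + 22021) = ((-76 + 32 - 150) + 19255)*(36825 + 22021) = (-194 + 19255)*58846 = 19061*58846 = 1121663606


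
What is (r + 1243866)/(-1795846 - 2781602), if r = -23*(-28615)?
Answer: -1902011/4577448 ≈ -0.41552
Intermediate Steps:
r = 658145
(r + 1243866)/(-1795846 - 2781602) = (658145 + 1243866)/(-1795846 - 2781602) = 1902011/(-4577448) = 1902011*(-1/4577448) = -1902011/4577448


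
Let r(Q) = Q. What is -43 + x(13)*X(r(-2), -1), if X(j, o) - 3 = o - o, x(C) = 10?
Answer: -13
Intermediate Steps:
X(j, o) = 3 (X(j, o) = 3 + (o - o) = 3 + 0 = 3)
-43 + x(13)*X(r(-2), -1) = -43 + 10*3 = -43 + 30 = -13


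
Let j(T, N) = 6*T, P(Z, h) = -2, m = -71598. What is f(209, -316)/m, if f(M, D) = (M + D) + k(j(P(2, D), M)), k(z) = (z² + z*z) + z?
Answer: -169/71598 ≈ -0.0023604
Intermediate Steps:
k(z) = z + 2*z² (k(z) = (z² + z²) + z = 2*z² + z = z + 2*z²)
f(M, D) = 276 + D + M (f(M, D) = (M + D) + (6*(-2))*(1 + 2*(6*(-2))) = (D + M) - 12*(1 + 2*(-12)) = (D + M) - 12*(1 - 24) = (D + M) - 12*(-23) = (D + M) + 276 = 276 + D + M)
f(209, -316)/m = (276 - 316 + 209)/(-71598) = 169*(-1/71598) = -169/71598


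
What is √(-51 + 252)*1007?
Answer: 1007*√201 ≈ 14277.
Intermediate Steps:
√(-51 + 252)*1007 = √201*1007 = 1007*√201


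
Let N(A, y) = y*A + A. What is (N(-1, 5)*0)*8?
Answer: 0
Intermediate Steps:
N(A, y) = A + A*y (N(A, y) = A*y + A = A + A*y)
(N(-1, 5)*0)*8 = (-(1 + 5)*0)*8 = (-1*6*0)*8 = -6*0*8 = 0*8 = 0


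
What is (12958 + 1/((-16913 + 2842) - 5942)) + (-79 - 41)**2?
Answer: 547515653/20013 ≈ 27358.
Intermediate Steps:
(12958 + 1/((-16913 + 2842) - 5942)) + (-79 - 41)**2 = (12958 + 1/(-14071 - 5942)) + (-120)**2 = (12958 + 1/(-20013)) + 14400 = (12958 - 1/20013) + 14400 = 259328453/20013 + 14400 = 547515653/20013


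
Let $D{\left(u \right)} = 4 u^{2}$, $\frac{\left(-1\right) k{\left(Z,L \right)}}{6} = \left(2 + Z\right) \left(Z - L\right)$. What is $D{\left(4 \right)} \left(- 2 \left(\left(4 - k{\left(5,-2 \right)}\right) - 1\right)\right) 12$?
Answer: $-456192$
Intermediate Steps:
$k{\left(Z,L \right)} = - 6 \left(2 + Z\right) \left(Z - L\right)$
$D{\left(4 \right)} \left(- 2 \left(\left(4 - k{\left(5,-2 \right)}\right) - 1\right)\right) 12 = 4 \cdot 4^{2} \left(- 2 \left(\left(4 - \left(\left(-12\right) 5 - 6 \cdot 5^{2} + 12 \left(-2\right) + 6 \left(-2\right) 5\right)\right) - 1\right)\right) 12 = 4 \cdot 16 \left(- 2 \left(\left(4 - \left(-60 - 150 - 24 - 60\right)\right) - 1\right)\right) 12 = 64 \left(- 2 \left(\left(4 - \left(-60 - 150 - 24 - 60\right)\right) - 1\right)\right) 12 = 64 \left(- 2 \left(\left(4 - -294\right) - 1\right)\right) 12 = 64 \left(- 2 \left(\left(4 + 294\right) - 1\right)\right) 12 = 64 \left(- 2 \left(298 - 1\right)\right) 12 = 64 \left(\left(-2\right) 297\right) 12 = 64 \left(-594\right) 12 = \left(-38016\right) 12 = -456192$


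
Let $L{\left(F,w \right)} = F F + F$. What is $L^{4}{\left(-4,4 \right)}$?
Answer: $20736$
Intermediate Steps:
$L{\left(F,w \right)} = F + F^{2}$ ($L{\left(F,w \right)} = F^{2} + F = F + F^{2}$)
$L^{4}{\left(-4,4 \right)} = \left(- 4 \left(1 - 4\right)\right)^{4} = \left(\left(-4\right) \left(-3\right)\right)^{4} = 12^{4} = 20736$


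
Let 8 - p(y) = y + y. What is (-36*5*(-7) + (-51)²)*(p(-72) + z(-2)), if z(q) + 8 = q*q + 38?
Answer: 718146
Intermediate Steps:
z(q) = 30 + q² (z(q) = -8 + (q*q + 38) = -8 + (q² + 38) = -8 + (38 + q²) = 30 + q²)
p(y) = 8 - 2*y (p(y) = 8 - (y + y) = 8 - 2*y)
(-36*5*(-7) + (-51)²)*(p(-72) + z(-2)) = (-36*5*(-7) + (-51)²)*((8 - 2*(-72)) + (30 + (-2)²)) = (-180*(-7) + 2601)*((8 + 144) + (30 + 4)) = (1260 + 2601)*(152 + 34) = 3861*186 = 718146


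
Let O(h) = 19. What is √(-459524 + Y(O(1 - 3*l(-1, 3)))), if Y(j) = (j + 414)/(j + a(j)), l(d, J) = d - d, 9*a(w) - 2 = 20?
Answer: I*√17116057355/193 ≈ 677.87*I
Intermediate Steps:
a(w) = 22/9 (a(w) = 2/9 + (⅑)*20 = 2/9 + 20/9 = 22/9)
l(d, J) = 0
Y(j) = (414 + j)/(22/9 + j) (Y(j) = (j + 414)/(j + 22/9) = (414 + j)/(22/9 + j))
√(-459524 + Y(O(1 - 3*l(-1, 3)))) = √(-459524 + 9*(414 + 19)/(22 + 9*19)) = √(-459524 + 9*433/(22 + 171)) = √(-459524 + 9*433/193) = √(-459524 + 9*(1/193)*433) = √(-459524 + 3897/193) = √(-88684235/193) = I*√17116057355/193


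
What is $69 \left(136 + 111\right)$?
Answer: $17043$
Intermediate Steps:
$69 \left(136 + 111\right) = 69 \cdot 247 = 17043$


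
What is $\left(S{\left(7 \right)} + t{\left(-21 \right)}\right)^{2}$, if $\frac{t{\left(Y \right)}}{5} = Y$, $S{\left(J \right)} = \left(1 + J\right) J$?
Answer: $2401$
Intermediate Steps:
$S{\left(J \right)} = J \left(1 + J\right)$
$t{\left(Y \right)} = 5 Y$
$\left(S{\left(7 \right)} + t{\left(-21 \right)}\right)^{2} = \left(7 \left(1 + 7\right) + 5 \left(-21\right)\right)^{2} = \left(7 \cdot 8 - 105\right)^{2} = \left(56 - 105\right)^{2} = \left(-49\right)^{2} = 2401$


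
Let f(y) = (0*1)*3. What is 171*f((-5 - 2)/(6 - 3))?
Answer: 0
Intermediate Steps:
f(y) = 0 (f(y) = 0*3 = 0)
171*f((-5 - 2)/(6 - 3)) = 171*0 = 0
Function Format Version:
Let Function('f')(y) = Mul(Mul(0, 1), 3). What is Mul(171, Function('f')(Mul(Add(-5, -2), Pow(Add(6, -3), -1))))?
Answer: 0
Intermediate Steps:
Function('f')(y) = 0 (Function('f')(y) = Mul(0, 3) = 0)
Mul(171, Function('f')(Mul(Add(-5, -2), Pow(Add(6, -3), -1)))) = Mul(171, 0) = 0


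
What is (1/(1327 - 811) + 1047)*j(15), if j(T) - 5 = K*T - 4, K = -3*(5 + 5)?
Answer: -242573597/516 ≈ -4.7010e+5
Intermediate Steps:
K = -30 (K = -3*10 = -30)
j(T) = 1 - 30*T (j(T) = 5 + (-30*T - 4) = 5 + (-4 - 30*T) = 1 - 30*T)
(1/(1327 - 811) + 1047)*j(15) = (1/(1327 - 811) + 1047)*(1 - 30*15) = (1/516 + 1047)*(1 - 450) = (1/516 + 1047)*(-449) = (540253/516)*(-449) = -242573597/516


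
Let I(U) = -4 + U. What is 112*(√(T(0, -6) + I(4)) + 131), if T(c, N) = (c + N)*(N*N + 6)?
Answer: 14672 + 672*I*√7 ≈ 14672.0 + 1777.9*I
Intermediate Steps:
T(c, N) = (6 + N²)*(N + c) (T(c, N) = (N + c)*(N² + 6) = (N + c)*(6 + N²) = (6 + N²)*(N + c))
112*(√(T(0, -6) + I(4)) + 131) = 112*(√(((-6)³ + 6*(-6) + 6*0 + 0*(-6)²) + (-4 + 4)) + 131) = 112*(√((-216 - 36 + 0 + 0*36) + 0) + 131) = 112*(√((-216 - 36 + 0 + 0) + 0) + 131) = 112*(√(-252 + 0) + 131) = 112*(√(-252) + 131) = 112*(6*I*√7 + 131) = 112*(131 + 6*I*√7) = 14672 + 672*I*√7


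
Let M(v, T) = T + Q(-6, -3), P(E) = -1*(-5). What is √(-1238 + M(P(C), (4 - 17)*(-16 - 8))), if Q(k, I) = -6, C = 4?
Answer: 2*I*√233 ≈ 30.529*I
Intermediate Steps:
P(E) = 5
M(v, T) = -6 + T (M(v, T) = T - 6 = -6 + T)
√(-1238 + M(P(C), (4 - 17)*(-16 - 8))) = √(-1238 + (-6 + (4 - 17)*(-16 - 8))) = √(-1238 + (-6 - 13*(-24))) = √(-1238 + (-6 + 312)) = √(-1238 + 306) = √(-932) = 2*I*√233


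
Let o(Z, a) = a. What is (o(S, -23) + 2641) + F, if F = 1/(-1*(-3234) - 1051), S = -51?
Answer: 5715095/2183 ≈ 2618.0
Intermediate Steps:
F = 1/2183 (F = 1/(3234 - 1051) = 1/2183 ≈ 0.00045808)
(o(S, -23) + 2641) + F = (-23 + 2641) + 1/2183 = 2618 + 1/2183 = 5715095/2183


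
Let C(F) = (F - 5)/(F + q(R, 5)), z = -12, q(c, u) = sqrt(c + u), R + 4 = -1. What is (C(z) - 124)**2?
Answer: 2163841/144 ≈ 15027.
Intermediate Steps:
R = -5 (R = -4 - 1 = -5)
C(F) = (-5 + F)/F (C(F) = (F - 5)/(F + sqrt(-5 + 5)) = (-5 + F)/(F + sqrt(0)) = (-5 + F)/(F + 0) = (-5 + F)/F)
(C(z) - 124)**2 = ((-5 - 12)/(-12) - 124)**2 = (-1/12*(-17) - 124)**2 = (17/12 - 124)**2 = (-1471/12)**2 = 2163841/144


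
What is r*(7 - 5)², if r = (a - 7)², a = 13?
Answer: 144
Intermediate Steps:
r = 36 (r = (13 - 7)² = 6² = 36)
r*(7 - 5)² = 36*(7 - 5)² = 36*2² = 36*4 = 144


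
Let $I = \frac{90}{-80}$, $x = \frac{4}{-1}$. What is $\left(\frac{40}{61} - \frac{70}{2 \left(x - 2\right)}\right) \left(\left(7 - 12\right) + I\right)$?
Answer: $- \frac{116375}{2928} \approx -39.746$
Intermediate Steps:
$x = -4$ ($x = 4 \left(-1\right) = -4$)
$I = - \frac{9}{8}$ ($I = 90 \left(- \frac{1}{80}\right) = - \frac{9}{8} \approx -1.125$)
$\left(\frac{40}{61} - \frac{70}{2 \left(x - 2\right)}\right) \left(\left(7 - 12\right) + I\right) = \left(\frac{40}{61} - \frac{70}{2 \left(-4 - 2\right)}\right) \left(\left(7 - 12\right) - \frac{9}{8}\right) = \left(40 \cdot \frac{1}{61} - \frac{70}{2 \left(-6\right)}\right) \left(\left(7 - 12\right) - \frac{9}{8}\right) = \left(\frac{40}{61} - \frac{70}{-12}\right) \left(-5 - \frac{9}{8}\right) = \left(\frac{40}{61} - - \frac{35}{6}\right) \left(- \frac{49}{8}\right) = \left(\frac{40}{61} + \frac{35}{6}\right) \left(- \frac{49}{8}\right) = \frac{2375}{366} \left(- \frac{49}{8}\right) = - \frac{116375}{2928}$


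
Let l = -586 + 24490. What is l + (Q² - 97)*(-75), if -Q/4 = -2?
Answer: 26379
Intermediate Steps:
Q = 8 (Q = -4*(-2) = 8)
l = 23904
l + (Q² - 97)*(-75) = 23904 + (8² - 97)*(-75) = 23904 + (64 - 97)*(-75) = 23904 - 33*(-75) = 23904 + 2475 = 26379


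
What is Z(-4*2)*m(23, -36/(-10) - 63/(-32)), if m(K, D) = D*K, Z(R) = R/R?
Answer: 20493/160 ≈ 128.08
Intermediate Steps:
Z(R) = 1
Z(-4*2)*m(23, -36/(-10) - 63/(-32)) = 1*((-36/(-10) - 63/(-32))*23) = 1*((-36*(-⅒) - 63*(-1/32))*23) = 1*((18/5 + 63/32)*23) = 1*((891/160)*23) = 1*(20493/160) = 20493/160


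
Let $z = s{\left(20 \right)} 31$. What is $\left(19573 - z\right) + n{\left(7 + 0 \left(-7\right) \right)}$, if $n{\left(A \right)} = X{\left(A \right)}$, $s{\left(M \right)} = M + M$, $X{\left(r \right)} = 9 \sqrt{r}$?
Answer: $18333 + 9 \sqrt{7} \approx 18357.0$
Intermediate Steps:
$s{\left(M \right)} = 2 M$
$z = 1240$ ($z = 2 \cdot 20 \cdot 31 = 40 \cdot 31 = 1240$)
$n{\left(A \right)} = 9 \sqrt{A}$
$\left(19573 - z\right) + n{\left(7 + 0 \left(-7\right) \right)} = \left(19573 - 1240\right) + 9 \sqrt{7 + 0 \left(-7\right)} = \left(19573 - 1240\right) + 9 \sqrt{7 + 0} = 18333 + 9 \sqrt{7}$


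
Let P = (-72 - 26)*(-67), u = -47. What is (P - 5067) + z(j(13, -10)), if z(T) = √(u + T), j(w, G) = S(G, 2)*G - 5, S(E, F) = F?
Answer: 1499 + 6*I*√2 ≈ 1499.0 + 8.4853*I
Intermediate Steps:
j(w, G) = -5 + 2*G (j(w, G) = 2*G - 5 = -5 + 2*G)
z(T) = √(-47 + T)
P = 6566 (P = -98*(-67) = 6566)
(P - 5067) + z(j(13, -10)) = (6566 - 5067) + √(-47 + (-5 + 2*(-10))) = 1499 + √(-47 + (-5 - 20)) = 1499 + √(-47 - 25) = 1499 + √(-72) = 1499 + 6*I*√2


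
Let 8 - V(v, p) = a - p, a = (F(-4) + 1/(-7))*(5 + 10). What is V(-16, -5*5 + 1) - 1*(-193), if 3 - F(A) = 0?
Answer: 939/7 ≈ 134.14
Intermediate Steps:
F(A) = 3 (F(A) = 3 - 1*0 = 3 + 0 = 3)
a = 300/7 (a = (3 + 1/(-7))*(5 + 10) = (3 - ⅐)*15 = (20/7)*15 = 300/7 ≈ 42.857)
V(v, p) = -244/7 + p (V(v, p) = 8 - (300/7 - p) = 8 + (-300/7 + p) = -244/7 + p)
V(-16, -5*5 + 1) - 1*(-193) = (-244/7 + (-5*5 + 1)) - 1*(-193) = (-244/7 + (-25 + 1)) + 193 = (-244/7 - 24) + 193 = -412/7 + 193 = 939/7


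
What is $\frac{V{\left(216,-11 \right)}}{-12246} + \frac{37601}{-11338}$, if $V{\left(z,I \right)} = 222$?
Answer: $- \frac{77163147}{23140858} \approx -3.3345$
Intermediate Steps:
$\frac{V{\left(216,-11 \right)}}{-12246} + \frac{37601}{-11338} = \frac{222}{-12246} + \frac{37601}{-11338} = 222 \left(- \frac{1}{12246}\right) + 37601 \left(- \frac{1}{11338}\right) = - \frac{37}{2041} - \frac{37601}{11338} = - \frac{77163147}{23140858}$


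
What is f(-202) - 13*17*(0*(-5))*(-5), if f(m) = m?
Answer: -202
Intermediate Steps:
f(-202) - 13*17*(0*(-5))*(-5) = -202 - 13*17*(0*(-5))*(-5) = -202 - 221*0*(-5) = -202 - 221*0 = -202 - 1*0 = -202 + 0 = -202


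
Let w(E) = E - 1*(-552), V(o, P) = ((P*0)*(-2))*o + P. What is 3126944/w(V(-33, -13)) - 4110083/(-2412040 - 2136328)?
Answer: 1293155214739/222870032 ≈ 5802.3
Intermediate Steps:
V(o, P) = P (V(o, P) = (0*(-2))*o + P = 0*o + P = 0 + P = P)
w(E) = 552 + E (w(E) = E + 552 = 552 + E)
3126944/w(V(-33, -13)) - 4110083/(-2412040 - 2136328) = 3126944/(552 - 13) - 4110083/(-2412040 - 2136328) = 3126944/539 - 4110083/(-4548368) = 3126944*(1/539) - 4110083*(-1/4548368) = 3126944/539 + 4110083/4548368 = 1293155214739/222870032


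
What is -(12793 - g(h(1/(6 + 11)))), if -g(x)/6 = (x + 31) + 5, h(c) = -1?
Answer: -13003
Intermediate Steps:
g(x) = -216 - 6*x (g(x) = -6*((x + 31) + 5) = -6*((31 + x) + 5) = -6*(36 + x) = -216 - 6*x)
-(12793 - g(h(1/(6 + 11)))) = -(12793 - (-216 - 6*(-1))) = -(12793 - (-216 + 6)) = -(12793 - 1*(-210)) = -(12793 + 210) = -1*13003 = -13003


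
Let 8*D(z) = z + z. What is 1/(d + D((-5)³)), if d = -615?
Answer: -4/2585 ≈ -0.0015474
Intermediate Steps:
D(z) = z/4 (D(z) = (z + z)/8 = (2*z)/8 = z/4)
1/(d + D((-5)³)) = 1/(-615 + (¼)*(-5)³) = 1/(-615 + (¼)*(-125)) = 1/(-615 - 125/4) = 1/(-2585/4) = -4/2585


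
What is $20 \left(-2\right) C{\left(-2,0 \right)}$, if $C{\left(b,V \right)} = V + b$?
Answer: $80$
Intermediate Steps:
$20 \left(-2\right) C{\left(-2,0 \right)} = 20 \left(-2\right) \left(0 - 2\right) = \left(-40\right) \left(-2\right) = 80$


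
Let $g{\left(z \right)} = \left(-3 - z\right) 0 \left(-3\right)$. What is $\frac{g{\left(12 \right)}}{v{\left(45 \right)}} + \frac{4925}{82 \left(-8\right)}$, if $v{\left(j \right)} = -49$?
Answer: $- \frac{4925}{656} \approx -7.5076$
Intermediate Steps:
$g{\left(z \right)} = 0$ ($g{\left(z \right)} = 0 \left(-3\right) = 0$)
$\frac{g{\left(12 \right)}}{v{\left(45 \right)}} + \frac{4925}{82 \left(-8\right)} = \frac{0}{-49} + \frac{4925}{82 \left(-8\right)} = 0 \left(- \frac{1}{49}\right) + \frac{4925}{-656} = 0 + 4925 \left(- \frac{1}{656}\right) = 0 - \frac{4925}{656} = - \frac{4925}{656}$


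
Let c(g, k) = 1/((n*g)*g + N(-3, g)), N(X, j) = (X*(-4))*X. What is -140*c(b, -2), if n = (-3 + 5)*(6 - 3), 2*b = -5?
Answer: -280/3 ≈ -93.333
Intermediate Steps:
b = -5/2 (b = (½)*(-5) = -5/2 ≈ -2.5000)
N(X, j) = -4*X² (N(X, j) = (-4*X)*X = -4*X²)
n = 6 (n = 2*3 = 6)
c(g, k) = 1/(-36 + 6*g²) (c(g, k) = 1/((6*g)*g - 4*(-3)²) = 1/(6*g² - 4*9) = 1/(6*g² - 36) = 1/(-36 + 6*g²))
-140*c(b, -2) = -70/(3*(-6 + (-5/2)²)) = -70/(3*(-6 + 25/4)) = -70/(3*¼) = -70*4/3 = -140*⅔ = -280/3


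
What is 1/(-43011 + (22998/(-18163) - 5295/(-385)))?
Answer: -1398551/60135613290 ≈ -2.3257e-5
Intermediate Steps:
1/(-43011 + (22998/(-18163) - 5295/(-385))) = 1/(-43011 + (22998*(-1/18163) - 5295*(-1/385))) = 1/(-43011 + (-22998/18163 + 1059/77)) = 1/(-43011 + 17463771/1398551) = 1/(-60135613290/1398551) = -1398551/60135613290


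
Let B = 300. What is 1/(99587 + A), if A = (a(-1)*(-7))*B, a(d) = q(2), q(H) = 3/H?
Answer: 1/96437 ≈ 1.0369e-5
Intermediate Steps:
a(d) = 3/2
A = -3150 (A = ((3/2)*(-7))*300 = -21/2*300 = -3150)
1/(99587 + A) = 1/(99587 - 3150) = 1/96437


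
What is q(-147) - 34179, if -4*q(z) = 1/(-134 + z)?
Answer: -38417195/1124 ≈ -34179.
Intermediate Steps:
q(z) = -1/(4*(-134 + z))
q(-147) - 34179 = -1/(-536 + 4*(-147)) - 34179 = -1/(-536 - 588) - 34179 = -1/(-1124) - 34179 = -1*(-1/1124) - 34179 = 1/1124 - 34179 = -38417195/1124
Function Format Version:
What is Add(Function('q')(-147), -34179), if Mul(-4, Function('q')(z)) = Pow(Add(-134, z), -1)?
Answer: Rational(-38417195, 1124) ≈ -34179.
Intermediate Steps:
Function('q')(z) = Mul(Rational(-1, 4), Pow(Add(-134, z), -1))
Add(Function('q')(-147), -34179) = Add(Mul(-1, Pow(Add(-536, Mul(4, -147)), -1)), -34179) = Add(Mul(-1, Pow(Add(-536, -588), -1)), -34179) = Add(Mul(-1, Pow(-1124, -1)), -34179) = Add(Mul(-1, Rational(-1, 1124)), -34179) = Add(Rational(1, 1124), -34179) = Rational(-38417195, 1124)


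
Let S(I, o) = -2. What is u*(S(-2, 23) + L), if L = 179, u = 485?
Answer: 85845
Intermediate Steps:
u*(S(-2, 23) + L) = 485*(-2 + 179) = 485*177 = 85845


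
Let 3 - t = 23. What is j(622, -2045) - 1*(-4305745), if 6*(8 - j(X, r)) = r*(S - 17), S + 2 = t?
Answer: 8584921/2 ≈ 4.2925e+6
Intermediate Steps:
t = -20 (t = 3 - 1*23 = 3 - 23 = -20)
S = -22 (S = -2 - 20 = -22)
j(X, r) = 8 + 13*r/2 (j(X, r) = 8 - r*(-22 - 17)/6 = 8 - r*(-39)/6 = 8 - (-13)*r/2 = 8 + 13*r/2)
j(622, -2045) - 1*(-4305745) = (8 + (13/2)*(-2045)) - 1*(-4305745) = (8 - 26585/2) + 4305745 = -26569/2 + 4305745 = 8584921/2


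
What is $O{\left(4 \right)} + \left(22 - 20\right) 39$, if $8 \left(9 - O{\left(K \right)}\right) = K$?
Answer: $\frac{173}{2} \approx 86.5$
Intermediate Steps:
$O{\left(K \right)} = 9 - \frac{K}{8}$
$O{\left(4 \right)} + \left(22 - 20\right) 39 = \left(9 - \frac{1}{2}\right) + \left(22 - 20\right) 39 = \frac{17}{2} + 2 \cdot 39 = \frac{17}{2} + 78 = \frac{173}{2}$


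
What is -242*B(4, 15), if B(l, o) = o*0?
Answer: 0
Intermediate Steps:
B(l, o) = 0
-242*B(4, 15) = -242*0 = 0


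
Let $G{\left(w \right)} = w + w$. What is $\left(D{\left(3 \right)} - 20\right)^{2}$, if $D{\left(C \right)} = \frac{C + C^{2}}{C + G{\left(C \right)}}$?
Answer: $\frac{3136}{9} \approx 348.44$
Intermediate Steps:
$G{\left(w \right)} = 2 w$
$D{\left(C \right)} = \frac{C + C^{2}}{3 C}$ ($D{\left(C \right)} = \frac{C + C^{2}}{C + 2 C} = \frac{C + C^{2}}{3 C}$)
$\left(D{\left(3 \right)} - 20\right)^{2} = \left(\left(\frac{1}{3} + \frac{1}{3} \cdot 3\right) - 20\right)^{2} = \left(\left(\frac{1}{3} + 1\right) - 20\right)^{2} = \left(\frac{4}{3} - 20\right)^{2} = \left(- \frac{56}{3}\right)^{2} = \frac{3136}{9}$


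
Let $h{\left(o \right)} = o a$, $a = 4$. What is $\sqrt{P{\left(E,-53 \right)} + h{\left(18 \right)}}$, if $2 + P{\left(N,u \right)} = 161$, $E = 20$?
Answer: $\sqrt{231} \approx 15.199$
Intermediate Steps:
$P{\left(N,u \right)} = 159$ ($P{\left(N,u \right)} = -2 + 161 = 159$)
$h{\left(o \right)} = 4 o$ ($h{\left(o \right)} = o 4 = 4 o$)
$\sqrt{P{\left(E,-53 \right)} + h{\left(18 \right)}} = \sqrt{159 + 4 \cdot 18} = \sqrt{159 + 72} = \sqrt{231}$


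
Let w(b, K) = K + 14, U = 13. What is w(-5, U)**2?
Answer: 729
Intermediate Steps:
w(b, K) = 14 + K
w(-5, U)**2 = (14 + 13)**2 = 27**2 = 729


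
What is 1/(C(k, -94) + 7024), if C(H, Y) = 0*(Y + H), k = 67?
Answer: 1/7024 ≈ 0.00014237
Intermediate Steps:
C(H, Y) = 0 (C(H, Y) = 0*(H + Y) = 0)
1/(C(k, -94) + 7024) = 1/(0 + 7024) = 1/7024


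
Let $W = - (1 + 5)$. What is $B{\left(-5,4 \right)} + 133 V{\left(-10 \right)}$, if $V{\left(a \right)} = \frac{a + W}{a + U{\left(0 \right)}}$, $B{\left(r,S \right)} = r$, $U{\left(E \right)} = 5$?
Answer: $\frac{2103}{5} \approx 420.6$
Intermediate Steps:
$W = -6$ ($W = \left(-1\right) 6 = -6$)
$V{\left(a \right)} = \frac{-6 + a}{5 + a}$ ($V{\left(a \right)} = \frac{a - 6}{a + 5} = \frac{-6 + a}{5 + a}$)
$B{\left(-5,4 \right)} + 133 V{\left(-10 \right)} = -5 + 133 \frac{-6 - 10}{5 - 10} = -5 + 133 \frac{1}{-5} \left(-16\right) = -5 + 133 \left(\left(- \frac{1}{5}\right) \left(-16\right)\right) = -5 + 133 \cdot \frac{16}{5} = -5 + \frac{2128}{5} = \frac{2103}{5}$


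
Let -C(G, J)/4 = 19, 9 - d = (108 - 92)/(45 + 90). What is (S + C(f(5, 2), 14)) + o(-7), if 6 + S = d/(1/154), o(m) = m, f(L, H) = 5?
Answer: 172631/135 ≈ 1278.7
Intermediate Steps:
d = 1199/135 (d = 9 - (108 - 92)/(45 + 90) = 9 - 16/135 = 1199/135 ≈ 8.8815)
C(G, J) = -76 (C(G, J) = -4*19 = -76)
S = 183836/135 (S = -6 + 1199/(135*(1/154)) = -6 + (1199/135)*154 = -6 + 184646/135 = 183836/135 ≈ 1361.7)
(S + C(f(5, 2), 14)) + o(-7) = (183836/135 - 76) - 7 = 173576/135 - 7 = 172631/135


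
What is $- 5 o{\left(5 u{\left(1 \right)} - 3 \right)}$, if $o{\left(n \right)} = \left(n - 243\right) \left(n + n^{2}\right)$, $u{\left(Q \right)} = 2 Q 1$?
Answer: $66080$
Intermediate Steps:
$u{\left(Q \right)} = 2 Q$
$o{\left(n \right)} = \left(-243 + n\right) \left(n + n^{2}\right)$
$- 5 o{\left(5 u{\left(1 \right)} - 3 \right)} = - 5 \left(5 \cdot 2 \cdot 1 - 3\right) \left(-243 + \left(5 \cdot 2 \cdot 1 - 3\right)^{2} - 242 \left(5 \cdot 2 \cdot 1 - 3\right)\right) = - 5 \left(5 \cdot 2 - 3\right) \left(-243 + \left(5 \cdot 2 - 3\right)^{2} - 242 \left(5 \cdot 2 - 3\right)\right) = - 5 \left(10 - 3\right) \left(-243 + \left(10 - 3\right)^{2} - 242 \left(10 - 3\right)\right) = - 5 \cdot 7 \left(-243 + 7^{2} - 1694\right) = - 5 \cdot 7 \left(-243 + 49 - 1694\right) = - 5 \cdot 7 \left(-1888\right) = \left(-5\right) \left(-13216\right) = 66080$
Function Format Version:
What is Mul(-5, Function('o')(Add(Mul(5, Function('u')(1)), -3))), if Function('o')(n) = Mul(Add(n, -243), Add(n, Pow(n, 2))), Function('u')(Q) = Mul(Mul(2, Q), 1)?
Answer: 66080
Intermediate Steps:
Function('u')(Q) = Mul(2, Q)
Function('o')(n) = Mul(Add(-243, n), Add(n, Pow(n, 2)))
Mul(-5, Function('o')(Add(Mul(5, Function('u')(1)), -3))) = Mul(-5, Mul(Add(Mul(5, Mul(2, 1)), -3), Add(-243, Pow(Add(Mul(5, Mul(2, 1)), -3), 2), Mul(-242, Add(Mul(5, Mul(2, 1)), -3))))) = Mul(-5, Mul(Add(Mul(5, 2), -3), Add(-243, Pow(Add(Mul(5, 2), -3), 2), Mul(-242, Add(Mul(5, 2), -3))))) = Mul(-5, Mul(Add(10, -3), Add(-243, Pow(Add(10, -3), 2), Mul(-242, Add(10, -3))))) = Mul(-5, Mul(7, Add(-243, Pow(7, 2), Mul(-242, 7)))) = Mul(-5, Mul(7, Add(-243, 49, -1694))) = Mul(-5, Mul(7, -1888)) = Mul(-5, -13216) = 66080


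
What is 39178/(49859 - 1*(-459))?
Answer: 19589/25159 ≈ 0.77861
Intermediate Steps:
39178/(49859 - 1*(-459)) = 39178/(49859 + 459) = 39178/50318 = 39178*(1/50318) = 19589/25159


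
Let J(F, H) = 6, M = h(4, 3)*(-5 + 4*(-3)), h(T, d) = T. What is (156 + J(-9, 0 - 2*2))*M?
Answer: -11016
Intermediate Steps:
M = -68 (M = 4*(-5 + 4*(-3)) = 4*(-5 - 12) = 4*(-17) = -68)
(156 + J(-9, 0 - 2*2))*M = (156 + 6)*(-68) = 162*(-68) = -11016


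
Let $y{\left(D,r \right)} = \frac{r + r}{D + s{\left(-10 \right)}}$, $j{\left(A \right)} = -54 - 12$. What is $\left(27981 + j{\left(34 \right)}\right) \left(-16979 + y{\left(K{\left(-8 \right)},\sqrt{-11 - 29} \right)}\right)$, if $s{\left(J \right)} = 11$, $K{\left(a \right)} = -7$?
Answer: $-473968785 + 27915 i \sqrt{10} \approx -4.7397 \cdot 10^{8} + 88275.0 i$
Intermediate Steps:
$j{\left(A \right)} = -66$
$y{\left(D,r \right)} = \frac{2 r}{11 + D}$ ($y{\left(D,r \right)} = \frac{r + r}{D + 11} = \frac{2 r}{11 + D}$)
$\left(27981 + j{\left(34 \right)}\right) \left(-16979 + y{\left(K{\left(-8 \right)},\sqrt{-11 - 29} \right)}\right) = \left(27981 - 66\right) \left(-16979 + \frac{2 \sqrt{-11 - 29}}{11 - 7}\right) = 27915 \left(-16979 + \frac{2 \sqrt{-40}}{4}\right) = 27915 \left(-16979 + 2 \cdot 2 i \sqrt{10} \cdot \frac{1}{4}\right) = 27915 \left(-16979 + i \sqrt{10}\right) = -473968785 + 27915 i \sqrt{10}$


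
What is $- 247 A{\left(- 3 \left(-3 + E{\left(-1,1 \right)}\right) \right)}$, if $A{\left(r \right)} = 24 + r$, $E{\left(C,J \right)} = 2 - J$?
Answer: $-7410$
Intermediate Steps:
$- 247 A{\left(- 3 \left(-3 + E{\left(-1,1 \right)}\right) \right)} = - 247 \left(24 - 3 \left(-3 + \left(2 - 1\right)\right)\right) = - 247 \left(24 - 3 \left(-3 + 1\right)\right) = - 247 \left(24 - -6\right) = - 247 \left(24 + 6\right) = \left(-247\right) 30 = -7410$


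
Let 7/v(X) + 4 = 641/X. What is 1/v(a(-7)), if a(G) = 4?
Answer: 625/28 ≈ 22.321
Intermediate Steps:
v(X) = 7/(-4 + 641/X)
1/v(a(-7)) = 1/(-7*4/(-641 + 4*4)) = 1/(-7*4/(-641 + 16)) = 1/(-7*4/(-625)) = 1/(-7*4*(-1/625)) = 1/(28/625) = 625/28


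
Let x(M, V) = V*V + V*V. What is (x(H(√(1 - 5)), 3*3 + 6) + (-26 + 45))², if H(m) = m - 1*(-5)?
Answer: 219961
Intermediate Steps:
H(m) = 5 + m (H(m) = m + 5 = 5 + m)
x(M, V) = 2*V² (x(M, V) = V² + V² = 2*V²)
(x(H(√(1 - 5)), 3*3 + 6) + (-26 + 45))² = (2*(3*3 + 6)² + (-26 + 45))² = (2*(9 + 6)² + 19)² = (2*15² + 19)² = (2*225 + 19)² = (450 + 19)² = 469² = 219961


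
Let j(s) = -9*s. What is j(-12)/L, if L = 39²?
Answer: 12/169 ≈ 0.071006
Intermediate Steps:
L = 1521
j(-12)/L = -9*(-12)/1521 = 108*(1/1521) = 12/169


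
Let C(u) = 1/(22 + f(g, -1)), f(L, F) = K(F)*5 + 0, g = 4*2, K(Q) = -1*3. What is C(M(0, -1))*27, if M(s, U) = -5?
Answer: 27/7 ≈ 3.8571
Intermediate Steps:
K(Q) = -3
g = 8
f(L, F) = -15 (f(L, F) = -3*5 + 0 = -15 + 0 = -15)
C(u) = ⅐ (C(u) = 1/(22 - 15) = 1/7 = ⅐)
C(M(0, -1))*27 = (⅐)*27 = 27/7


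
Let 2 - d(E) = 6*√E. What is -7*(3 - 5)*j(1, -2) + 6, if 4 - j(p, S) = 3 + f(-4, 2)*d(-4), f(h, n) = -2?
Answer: 76 - 336*I ≈ 76.0 - 336.0*I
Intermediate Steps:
d(E) = 2 - 6*√E
j(p, S) = 5 - 24*I (j(p, S) = 4 - (3 - 2*(2 - 12*I)) = 4 - (3 + (-4 + 24*I)) = 4 - (-1 + 24*I) = 4 + (1 - 24*I) = 5 - 24*I)
-7*(3 - 5)*j(1, -2) + 6 = -7*(3 - 5)*(5 - 24*I) + 6 = -(-14)*(5 - 24*I) + 6 = -7*(-10 + 48*I) + 6 = (70 - 336*I) + 6 = 76 - 336*I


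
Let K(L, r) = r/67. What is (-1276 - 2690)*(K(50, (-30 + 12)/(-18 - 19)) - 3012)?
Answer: 29613051180/2479 ≈ 1.1946e+7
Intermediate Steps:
K(L, r) = r/67 (K(L, r) = r*(1/67) = r/67)
(-1276 - 2690)*(K(50, (-30 + 12)/(-18 - 19)) - 3012) = (-1276 - 2690)*(((-30 + 12)/(-18 - 19))/67 - 3012) = -3966*((-18/(-37))/67 - 3012) = -3966*((-18*(-1/37))/67 - 3012) = -3966*((1/67)*(18/37) - 3012) = -3966*(18/2479 - 3012) = -3966*(-7466730/2479) = 29613051180/2479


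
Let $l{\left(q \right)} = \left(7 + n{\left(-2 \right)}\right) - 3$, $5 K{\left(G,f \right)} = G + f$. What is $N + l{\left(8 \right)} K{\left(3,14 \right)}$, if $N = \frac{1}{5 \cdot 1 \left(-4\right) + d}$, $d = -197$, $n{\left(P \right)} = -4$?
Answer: $- \frac{1}{217} \approx -0.0046083$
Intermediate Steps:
$K{\left(G,f \right)} = \frac{G}{5} + \frac{f}{5}$ ($K{\left(G,f \right)} = \frac{G + f}{5} = \frac{G}{5} + \frac{f}{5}$)
$l{\left(q \right)} = 0$ ($l{\left(q \right)} = \left(7 - 4\right) - 3 = 3 - 3 = 0$)
$N = - \frac{1}{217}$ ($N = \frac{1}{5 \cdot 1 \left(-4\right) - 197} = \frac{1}{5 \left(-4\right) - 197} = \frac{1}{-20 - 197} = \frac{1}{-217} = - \frac{1}{217} \approx -0.0046083$)
$N + l{\left(8 \right)} K{\left(3,14 \right)} = - \frac{1}{217} + 0 \left(\frac{1}{5} \cdot 3 + \frac{1}{5} \cdot 14\right) = - \frac{1}{217} + 0 \left(\frac{3}{5} + \frac{14}{5}\right) = - \frac{1}{217} + 0 \cdot \frac{17}{5} = - \frac{1}{217} + 0 = - \frac{1}{217}$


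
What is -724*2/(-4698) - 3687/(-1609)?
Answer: 9825679/3779541 ≈ 2.5997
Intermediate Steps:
-724*2/(-4698) - 3687/(-1609) = -1448*(-1/4698) - 3687*(-1/1609) = 724/2349 + 3687/1609 = 9825679/3779541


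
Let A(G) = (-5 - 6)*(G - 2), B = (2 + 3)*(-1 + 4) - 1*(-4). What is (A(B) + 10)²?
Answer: 31329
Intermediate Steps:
B = 19 (B = 5*3 + 4 = 15 + 4 = 19)
A(G) = 22 - 11*G (A(G) = -11*(-2 + G) = 22 - 11*G)
(A(B) + 10)² = ((22 - 11*19) + 10)² = ((22 - 209) + 10)² = (-187 + 10)² = (-177)² = 31329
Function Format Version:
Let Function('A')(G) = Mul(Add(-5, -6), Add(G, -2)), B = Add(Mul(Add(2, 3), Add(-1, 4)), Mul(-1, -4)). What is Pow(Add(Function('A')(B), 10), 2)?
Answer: 31329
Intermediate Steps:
B = 19 (B = Add(Mul(5, 3), 4) = Add(15, 4) = 19)
Function('A')(G) = Add(22, Mul(-11, G)) (Function('A')(G) = Mul(-11, Add(-2, G)) = Add(22, Mul(-11, G)))
Pow(Add(Function('A')(B), 10), 2) = Pow(Add(Add(22, Mul(-11, 19)), 10), 2) = Pow(Add(Add(22, -209), 10), 2) = Pow(Add(-187, 10), 2) = Pow(-177, 2) = 31329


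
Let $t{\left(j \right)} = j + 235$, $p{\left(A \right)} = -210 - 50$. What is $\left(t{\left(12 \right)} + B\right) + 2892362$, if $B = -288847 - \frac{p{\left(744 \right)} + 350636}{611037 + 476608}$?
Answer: $\frac{217843720778}{83665} \approx 2.6038 \cdot 10^{6}$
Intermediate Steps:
$p{\left(A \right)} = -260$ ($p{\left(A \right)} = -210 - 50 = -260$)
$t{\left(j \right)} = 235 + j$
$B = - \frac{24166411207}{83665}$ ($B = -288847 - \frac{-260 + 350636}{611037 + 476608} = -288847 - \frac{350376}{1087645} = -288847 - 350376 \cdot \frac{1}{1087645} = -288847 - \frac{26952}{83665} = - \frac{24166411207}{83665} \approx -2.8885 \cdot 10^{5}$)
$\left(t{\left(12 \right)} + B\right) + 2892362 = \left(\left(235 + 12\right) - \frac{24166411207}{83665}\right) + 2892362 = \left(247 - \frac{24166411207}{83665}\right) + 2892362 = - \frac{24145745952}{83665} + 2892362 = \frac{217843720778}{83665}$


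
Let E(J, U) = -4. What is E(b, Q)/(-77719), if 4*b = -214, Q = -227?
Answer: 4/77719 ≈ 5.1467e-5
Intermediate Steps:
b = -107/2 (b = (1/4)*(-214) = -107/2 ≈ -53.500)
E(b, Q)/(-77719) = -4/(-77719) = -4*(-1/77719) = 4/77719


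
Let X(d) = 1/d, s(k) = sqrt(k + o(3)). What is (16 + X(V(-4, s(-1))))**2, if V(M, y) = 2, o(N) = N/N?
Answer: 1089/4 ≈ 272.25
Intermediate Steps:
o(N) = 1
s(k) = sqrt(1 + k) (s(k) = sqrt(k + 1) = sqrt(1 + k))
X(d) = 1/d
(16 + X(V(-4, s(-1))))**2 = (16 + 1/2)**2 = (33/2)**2 = 1089/4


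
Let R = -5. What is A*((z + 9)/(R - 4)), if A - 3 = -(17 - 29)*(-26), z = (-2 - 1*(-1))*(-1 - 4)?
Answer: 1442/3 ≈ 480.67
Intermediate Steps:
z = 5 (z = (-2 + 1)*(-5) = -1*(-5) = 5)
A = -309 (A = 3 - (17 - 29)*(-26) = 3 - (-12)*(-26) = 3 - 1*312 = 3 - 312 = -309)
A*((z + 9)/(R - 4)) = -309*(5 + 9)/(-5 - 4) = -4326/(-9) = -4326*(-1)/9 = -309*(-14/9) = 1442/3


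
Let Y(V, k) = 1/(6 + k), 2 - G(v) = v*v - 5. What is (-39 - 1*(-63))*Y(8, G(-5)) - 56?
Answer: -58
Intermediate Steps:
G(v) = 7 - v**2 (G(v) = 2 - (v*v - 5) = 2 - (v**2 - 5) = 2 - (-5 + v**2) = 2 + (5 - v**2) = 7 - v**2)
(-39 - 1*(-63))*Y(8, G(-5)) - 56 = (-39 - 1*(-63))/(6 + (7 - 1*(-5)**2)) - 56 = (-39 + 63)/(6 + (7 - 1*25)) - 56 = 24/(6 + (7 - 25)) - 56 = 24/(6 - 18) - 56 = 24/(-12) - 56 = 24*(-1/12) - 56 = -2 - 56 = -58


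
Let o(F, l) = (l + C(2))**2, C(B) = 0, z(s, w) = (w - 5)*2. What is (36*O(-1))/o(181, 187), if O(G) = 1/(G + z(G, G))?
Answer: -36/454597 ≈ -7.9191e-5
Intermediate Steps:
z(s, w) = -10 + 2*w (z(s, w) = (-5 + w)*2 = -10 + 2*w)
O(G) = 1/(-10 + 3*G) (O(G) = 1/(G + (-10 + 2*G)) = 1/(-10 + 3*G))
o(F, l) = l**2 (o(F, l) = (l + 0)**2 = l**2)
(36*O(-1))/o(181, 187) = (36/(-10 + 3*(-1)))/(187**2) = (36/(-10 - 3))/34969 = (36/(-13))*(1/34969) = (36*(-1/13))*(1/34969) = -36/13*1/34969 = -36/454597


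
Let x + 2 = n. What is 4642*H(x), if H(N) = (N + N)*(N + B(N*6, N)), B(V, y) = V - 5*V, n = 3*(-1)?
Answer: -5338300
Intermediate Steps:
n = -3
x = -5 (x = -2 - 3 = -5)
B(V, y) = -4*V
H(N) = -46*N² (H(N) = (N + N)*(N - 4*N*6) = (2*N)*(N - 24*N) = (2*N)*(-23*N) = -46*N²)
4642*H(x) = 4642*(-46*(-5)²) = 4642*(-46*25) = 4642*(-1150) = -5338300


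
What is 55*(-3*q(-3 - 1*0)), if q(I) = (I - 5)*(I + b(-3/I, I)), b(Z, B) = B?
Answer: -7920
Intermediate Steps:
q(I) = 2*I*(-5 + I) (q(I) = (I - 5)*(I + I) = (-5 + I)*(2*I) = 2*I*(-5 + I))
55*(-3*q(-3 - 1*0)) = 55*(-6*(-3 - 1*0)*(-5 + (-3 - 1*0))) = 55*(-6*(-3 + 0)*(-5 + (-3 + 0))) = 55*(-6*(-3)*(-5 - 3)) = 55*(-6*(-3)*(-8)) = 55*(-3*48) = 55*(-144) = -7920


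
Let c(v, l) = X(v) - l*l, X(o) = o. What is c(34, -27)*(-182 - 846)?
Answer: 714460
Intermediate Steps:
c(v, l) = v - l² (c(v, l) = v - l*l = v - l²)
c(34, -27)*(-182 - 846) = (34 - 1*(-27)²)*(-182 - 846) = (34 - 1*729)*(-1028) = (34 - 729)*(-1028) = -695*(-1028) = 714460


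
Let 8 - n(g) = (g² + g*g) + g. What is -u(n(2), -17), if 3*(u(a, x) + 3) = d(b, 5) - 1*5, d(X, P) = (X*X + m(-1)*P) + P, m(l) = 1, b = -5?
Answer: -7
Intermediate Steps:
d(X, P) = X² + 2*P (d(X, P) = (X*X + 1*P) + P = (X² + P) + P = (P + X²) + P = X² + 2*P)
n(g) = 8 - g - 2*g² (n(g) = 8 - ((g² + g*g) + g) = 8 - ((g² + g²) + g) = 8 - (2*g² + g) = 8 - (g + 2*g²) = 8 + (-g - 2*g²) = 8 - g - 2*g²)
u(a, x) = 7 (u(a, x) = -3 + (((-5)² + 2*5) - 1*5)/3 = -3 + ((25 + 10) - 5)/3 = -3 + (35 - 5)/3 = -3 + (⅓)*30 = -3 + 10 = 7)
-u(n(2), -17) = -1*7 = -7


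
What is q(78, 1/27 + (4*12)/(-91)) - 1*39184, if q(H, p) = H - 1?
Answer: -39107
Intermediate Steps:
q(H, p) = -1 + H
q(78, 1/27 + (4*12)/(-91)) - 1*39184 = (-1 + 78) - 1*39184 = 77 - 39184 = -39107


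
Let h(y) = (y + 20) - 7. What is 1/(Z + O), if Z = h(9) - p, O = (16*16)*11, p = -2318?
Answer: 1/5156 ≈ 0.00019395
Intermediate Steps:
h(y) = 13 + y (h(y) = (20 + y) - 7 = 13 + y)
O = 2816 (O = 256*11 = 2816)
Z = 2340 (Z = (13 + 9) - 1*(-2318) = 22 + 2318 = 2340)
1/(Z + O) = 1/(2340 + 2816) = 1/5156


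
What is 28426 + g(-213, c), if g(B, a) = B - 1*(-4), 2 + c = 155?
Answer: 28217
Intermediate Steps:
c = 153 (c = -2 + 155 = 153)
g(B, a) = 4 + B (g(B, a) = B + 4 = 4 + B)
28426 + g(-213, c) = 28426 + (4 - 213) = 28426 - 209 = 28217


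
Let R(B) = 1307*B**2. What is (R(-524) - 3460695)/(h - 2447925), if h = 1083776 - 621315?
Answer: -355410137/1985464 ≈ -179.01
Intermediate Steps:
h = 462461
(R(-524) - 3460695)/(h - 2447925) = (1307*(-524)**2 - 3460695)/(462461 - 2447925) = (1307*274576 - 3460695)/(-1985464) = (358870832 - 3460695)*(-1/1985464) = 355410137*(-1/1985464) = -355410137/1985464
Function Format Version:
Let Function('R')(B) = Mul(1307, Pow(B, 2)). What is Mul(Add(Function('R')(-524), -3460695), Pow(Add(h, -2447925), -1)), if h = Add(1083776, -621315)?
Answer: Rational(-355410137, 1985464) ≈ -179.01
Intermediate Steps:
h = 462461
Mul(Add(Function('R')(-524), -3460695), Pow(Add(h, -2447925), -1)) = Mul(Add(Mul(1307, Pow(-524, 2)), -3460695), Pow(Add(462461, -2447925), -1)) = Mul(Add(Mul(1307, 274576), -3460695), Pow(-1985464, -1)) = Mul(Add(358870832, -3460695), Rational(-1, 1985464)) = Mul(355410137, Rational(-1, 1985464)) = Rational(-355410137, 1985464)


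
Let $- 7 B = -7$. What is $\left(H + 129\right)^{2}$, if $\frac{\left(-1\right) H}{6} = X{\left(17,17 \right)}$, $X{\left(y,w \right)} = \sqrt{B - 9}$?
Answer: $16353 - 3096 i \sqrt{2} \approx 16353.0 - 4378.4 i$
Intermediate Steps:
$B = 1$ ($B = \left(- \frac{1}{7}\right) \left(-7\right) = 1$)
$X{\left(y,w \right)} = 2 i \sqrt{2}$ ($X{\left(y,w \right)} = \sqrt{1 - 9} = \sqrt{-8} = 2 i \sqrt{2}$)
$H = - 12 i \sqrt{2}$ ($H = - 6 \cdot 2 i \sqrt{2} = - 12 i \sqrt{2} \approx - 16.971 i$)
$\left(H + 129\right)^{2} = \left(- 12 i \sqrt{2} + 129\right)^{2} = \left(129 - 12 i \sqrt{2}\right)^{2}$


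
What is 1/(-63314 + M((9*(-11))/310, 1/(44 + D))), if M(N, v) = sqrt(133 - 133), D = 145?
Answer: -1/63314 ≈ -1.5794e-5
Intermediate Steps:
M(N, v) = 0 (M(N, v) = sqrt(0) = 0)
1/(-63314 + M((9*(-11))/310, 1/(44 + D))) = 1/(-63314 + 0) = 1/(-63314) = -1/63314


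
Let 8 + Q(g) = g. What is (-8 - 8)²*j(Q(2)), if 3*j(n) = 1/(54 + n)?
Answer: 16/9 ≈ 1.7778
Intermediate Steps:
Q(g) = -8 + g
j(n) = 1/(3*(54 + n))
(-8 - 8)²*j(Q(2)) = (-8 - 8)²*(1/(3*(54 + (-8 + 2)))) = (-16)²*(1/(3*(54 - 6))) = 256*((⅓)/48) = 256*((⅓)*(1/48)) = 256*(1/144) = 16/9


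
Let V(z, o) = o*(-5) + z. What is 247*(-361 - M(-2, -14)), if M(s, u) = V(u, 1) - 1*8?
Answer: -82498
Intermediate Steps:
V(z, o) = z - 5*o (V(z, o) = -5*o + z = z - 5*o)
M(s, u) = -13 + u (M(s, u) = (u - 5*1) - 1*8 = (u - 5) - 8 = (-5 + u) - 8 = -13 + u)
247*(-361 - M(-2, -14)) = 247*(-361 - (-13 - 14)) = 247*(-361 - 1*(-27)) = 247*(-361 + 27) = 247*(-334) = -82498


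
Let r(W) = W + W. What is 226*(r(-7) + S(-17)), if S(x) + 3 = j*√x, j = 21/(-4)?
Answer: -3842 - 2373*I*√17/2 ≈ -3842.0 - 4892.1*I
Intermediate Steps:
r(W) = 2*W
j = -21/4 (j = 21*(-¼) = -21/4 ≈ -5.2500)
S(x) = -3 - 21*√x/4
226*(r(-7) + S(-17)) = 226*(2*(-7) + (-3 - 21*I*√17/4)) = 226*(-14 + (-3 - 21*I*√17/4)) = 226*(-17 - 21*I*√17/4) = -3842 - 2373*I*√17/2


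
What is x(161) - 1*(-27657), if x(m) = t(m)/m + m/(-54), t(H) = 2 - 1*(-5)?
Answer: 34346345/1242 ≈ 27654.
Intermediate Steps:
t(H) = 7 (t(H) = 2 + 5 = 7)
x(m) = 7/m - m/54 (x(m) = 7/m + m/(-54) = 7/m + m*(-1/54) = 7/m - m/54)
x(161) - 1*(-27657) = (7/161 - 1/54*161) - 1*(-27657) = (7*(1/161) - 161/54) + 27657 = (1/23 - 161/54) + 27657 = -3649/1242 + 27657 = 34346345/1242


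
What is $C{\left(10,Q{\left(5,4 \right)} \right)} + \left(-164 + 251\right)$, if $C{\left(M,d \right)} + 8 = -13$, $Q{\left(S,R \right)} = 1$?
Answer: $66$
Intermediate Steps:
$C{\left(M,d \right)} = -21$ ($C{\left(M,d \right)} = -8 - 13 = -21$)
$C{\left(10,Q{\left(5,4 \right)} \right)} + \left(-164 + 251\right) = -21 + \left(-164 + 251\right) = -21 + 87 = 66$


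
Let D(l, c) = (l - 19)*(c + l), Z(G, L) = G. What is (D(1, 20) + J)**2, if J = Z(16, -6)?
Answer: 131044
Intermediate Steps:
D(l, c) = (-19 + l)*(c + l)
J = 16
(D(1, 20) + J)**2 = ((1**2 - 19*20 - 19*1 + 20*1) + 16)**2 = ((1 - 380 - 19 + 20) + 16)**2 = (-378 + 16)**2 = (-362)**2 = 131044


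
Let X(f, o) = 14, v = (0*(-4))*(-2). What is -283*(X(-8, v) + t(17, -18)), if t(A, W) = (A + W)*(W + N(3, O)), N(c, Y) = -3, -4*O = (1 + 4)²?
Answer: -9905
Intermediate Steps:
v = 0 (v = 0*(-2) = 0)
O = -25/4 (O = -(1 + 4)²/4 = -¼*5² = -¼*25 = -25/4 ≈ -6.2500)
t(A, W) = (-3 + W)*(A + W) (t(A, W) = (A + W)*(W - 3) = (A + W)*(-3 + W) = (-3 + W)*(A + W))
-283*(X(-8, v) + t(17, -18)) = -283*(14 + ((-18)² - 3*17 - 3*(-18) + 17*(-18))) = -283*(14 + (324 - 51 + 54 - 306)) = -283*(14 + 21) = -283*35 = -9905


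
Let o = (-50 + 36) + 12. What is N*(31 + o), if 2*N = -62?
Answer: -899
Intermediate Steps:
o = -2 (o = -14 + 12 = -2)
N = -31 (N = (1/2)*(-62) = -31)
N*(31 + o) = -31*(31 - 2) = -31*29 = -899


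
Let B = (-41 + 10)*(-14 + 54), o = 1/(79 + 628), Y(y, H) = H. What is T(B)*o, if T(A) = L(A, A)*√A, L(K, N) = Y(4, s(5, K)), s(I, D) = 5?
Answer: 10*I*√310/707 ≈ 0.24904*I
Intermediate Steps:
o = 1/707 ≈ 0.0014144
L(K, N) = 5
B = -1240 (B = -31*40 = -1240)
T(A) = 5*√A
T(B)*o = (5*√(-1240))*(1/707) = (5*(2*I*√310))*(1/707) = (10*I*√310)*(1/707) = 10*I*√310/707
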